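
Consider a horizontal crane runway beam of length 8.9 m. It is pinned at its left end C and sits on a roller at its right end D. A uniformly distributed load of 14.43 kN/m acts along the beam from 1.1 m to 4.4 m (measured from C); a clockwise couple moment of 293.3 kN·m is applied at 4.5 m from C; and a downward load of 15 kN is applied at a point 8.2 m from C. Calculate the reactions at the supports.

Resultant of the distributed load: 14.43 × 3.3 = 47.619 kN at 2.75 m from C.
Moments about C: D_y·8.9 − (14.43·3.3)·2.75 − 293.3 − 15·8.2 = 0 → D_y = 547.25225/8.9 = 61.489 ≈ 61.49 kN.
ΣF_y = 0: C_y + 61.489 − 14.43·3.3 − 15 = 0 → C_y = 1.130 kN.
ΣF_x = 0: no horizontal applied forces, so C_x = 0.

C_x = 0, C_y = 1.130 kN, D_y = 61.49 kN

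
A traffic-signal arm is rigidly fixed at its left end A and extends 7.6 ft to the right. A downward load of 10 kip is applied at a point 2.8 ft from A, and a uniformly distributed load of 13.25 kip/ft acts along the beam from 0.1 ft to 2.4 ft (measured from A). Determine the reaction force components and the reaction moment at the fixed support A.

Resultant of the distributed load: 13.25 × 2.3 = 30.475 kip at 1.25 ft from A.
ΣF_x = 0: A_x = 0.
ΣF_y = 0: A_y − 10 − 13.25·2.3 = 0 → A_y = 40.47 kip.
ΣM about A: M_A − 10·2.8 − (13.25·2.3)·1.25 = 0 → M_A = 66.09 kip·ft.

A_x = 0, A_y = 40.47 kip, M_A = 66.09 kip·ft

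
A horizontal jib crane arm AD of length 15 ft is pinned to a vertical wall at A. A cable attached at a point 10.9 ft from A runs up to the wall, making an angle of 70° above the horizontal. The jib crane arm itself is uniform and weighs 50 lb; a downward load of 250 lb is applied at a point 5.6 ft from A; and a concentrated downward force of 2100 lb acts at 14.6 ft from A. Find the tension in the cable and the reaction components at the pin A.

ΣM about A: T·sin70°·10.9 − 50·7.5 − 250·5.6 − 2100·14.6 = 0 → T = 32435/(10.9·0.939693) = 3166.66 ≈ 3167 lb.
ΣF_x = 0: A_x − T·cos70° = 0 → A_x = 3166.66 × 0.34202 = 1083 lb.
ΣF_y = 0: A_y + T·sin70° − 50 − 250 − 2100 = 0 → A_y = 2400 − 3166.66 × 0.939693 = -575.7 lb.

T = 3167 lb, A_x = 1083 lb, A_y = -575.7 lb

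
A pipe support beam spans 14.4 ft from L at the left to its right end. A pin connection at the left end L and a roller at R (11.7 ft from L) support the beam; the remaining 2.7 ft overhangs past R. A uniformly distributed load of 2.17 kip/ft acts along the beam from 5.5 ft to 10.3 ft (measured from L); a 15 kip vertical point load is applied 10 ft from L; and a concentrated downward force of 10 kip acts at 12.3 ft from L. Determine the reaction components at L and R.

L_x = 0, L_y = 5.050 kip, R_y = 30.37 kip

Resultant of the distributed load: 2.17 × 4.8 = 10.416 kip at 7.9 ft from L.
ΣM about L: R_y·11.7 − (2.17·4.8)·7.9 − 15·10 − 10·12.3 = 0 → R_y = 355.2864/11.7 = 30.3664 ≈ 30.37 kip.
ΣF_y = 0: L_y + 30.3664 − 2.17·4.8 − 15 − 10 = 0 → L_y = 5.050 kip.
ΣF_x = 0: no horizontal applied forces, so L_x = 0.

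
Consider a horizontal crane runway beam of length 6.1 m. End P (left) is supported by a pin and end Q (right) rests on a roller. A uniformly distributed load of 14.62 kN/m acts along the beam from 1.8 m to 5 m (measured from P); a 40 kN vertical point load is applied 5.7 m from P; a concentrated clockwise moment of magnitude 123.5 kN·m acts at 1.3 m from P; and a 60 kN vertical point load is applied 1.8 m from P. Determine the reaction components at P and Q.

P_x = 0, P_y = 45.38 kN, Q_y = 101.4 kN

Resultant of the distributed load: 14.62 × 3.2 = 46.784 kN at 3.4 m from P.
Moments about P: Q_y·6.1 − (14.62·3.2)·3.4 − 40·5.7 − 123.5 − 60·1.8 = 0 → Q_y = 618.5656/6.1 = 101.404 ≈ 101.4 kN.
ΣF_y = 0: P_y + 101.404 − 14.62·3.2 − 40 − 60 = 0 → P_y = 45.38 kN.
ΣF_x = 0: no horizontal applied forces, so P_x = 0.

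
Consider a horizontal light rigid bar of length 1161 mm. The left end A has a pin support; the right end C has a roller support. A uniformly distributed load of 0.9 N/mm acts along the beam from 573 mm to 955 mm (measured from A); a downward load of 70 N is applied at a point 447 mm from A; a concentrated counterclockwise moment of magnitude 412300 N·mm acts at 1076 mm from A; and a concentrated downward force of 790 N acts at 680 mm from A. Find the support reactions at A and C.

Resultant of the distributed load: 0.9 × 382 = 343.8 N at 764 mm from A.
Moments about A: C_y·1161 − (0.9·382)·764 − 70·447 + 412300 − 790·680 = 0 → C_y = 418853.2/1161 = 360.769 ≈ 360.8 N.
ΣF_y = 0: A_y + 360.769 − 0.9·382 − 70 − 790 = 0 → A_y = 843.0 N.
ΣF_x = 0: no horizontal applied forces, so A_x = 0.

A_x = 0, A_y = 843.0 N, C_y = 360.8 N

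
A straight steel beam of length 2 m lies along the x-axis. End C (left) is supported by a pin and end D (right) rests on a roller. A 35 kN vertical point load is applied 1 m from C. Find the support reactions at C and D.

C_x = 0, C_y = 17.50 kN, D_y = 17.50 kN

ΣM about C: D_y·2 − 35·1 = 0 → D_y = 35/2 = 17.50 kN.
ΣF_y = 0: C_y + 17.5 − 35 = 0 → C_y = 17.50 kN.
ΣF_x = 0: no horizontal applied forces, so C_x = 0.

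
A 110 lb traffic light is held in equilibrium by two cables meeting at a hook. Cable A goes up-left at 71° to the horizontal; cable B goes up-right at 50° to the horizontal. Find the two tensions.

ΣF_x = 0: −T_A·cos71° + T_B·cos50° = 0 → T_B = 0.506494·T_A.
ΣF_y = 0: T_A·sin71° + T_B·sin50° = 110.
Substitute: T_A·(0.945519 + 0.506494·0.766044) = 110 → T_A = 82.4887 ≈ 82.49 lb.
Then T_B = 0.506494 × 82.4887 = 41.78 lb.

T_A = 82.49 lb, T_B = 41.78 lb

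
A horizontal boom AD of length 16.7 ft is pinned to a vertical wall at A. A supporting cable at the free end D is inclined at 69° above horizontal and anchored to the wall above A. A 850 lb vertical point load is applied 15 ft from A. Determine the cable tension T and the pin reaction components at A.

T = 817.8 lb, A_x = 293.1 lb, A_y = 86.53 lb

ΣM about A: T·sin69°·16.7 − 850·15 = 0 → T = 12750/(16.7·0.93358) = 817.791 ≈ 817.8 lb.
ΣF_x = 0: A_x − T·cos69° = 0 → A_x = 817.791 × 0.358368 = 293.1 lb.
ΣF_y = 0: A_y + T·sin69° − 850 = 0 → A_y = 850 − 817.791 × 0.93358 = 86.53 lb.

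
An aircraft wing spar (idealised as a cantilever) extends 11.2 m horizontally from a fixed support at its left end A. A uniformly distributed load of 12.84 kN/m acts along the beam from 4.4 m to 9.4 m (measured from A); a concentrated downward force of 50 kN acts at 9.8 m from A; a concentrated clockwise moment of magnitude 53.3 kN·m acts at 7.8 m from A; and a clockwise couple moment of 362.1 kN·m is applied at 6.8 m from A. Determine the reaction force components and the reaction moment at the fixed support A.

A_x = 0, A_y = 114.2 kN, M_A = 1348 kN·m

Resultant of the distributed load: 12.84 × 5 = 64.2 kN at 6.9 m from A.
ΣF_x = 0: A_x = 0.
ΣF_y = 0: A_y − 12.84·5 − 50 = 0 → A_y = 114.2 kN.
ΣM about A: M_A − (12.84·5)·6.9 − 50·9.8 − 53.3 − 362.1 = 0 → M_A = 1348 kN·m.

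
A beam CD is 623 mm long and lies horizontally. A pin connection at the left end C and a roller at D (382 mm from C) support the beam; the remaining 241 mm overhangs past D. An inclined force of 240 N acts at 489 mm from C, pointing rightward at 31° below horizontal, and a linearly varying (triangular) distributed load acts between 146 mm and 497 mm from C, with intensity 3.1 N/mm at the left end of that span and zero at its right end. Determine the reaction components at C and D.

Resultant of the triangular load: ½ × 3.1 × 351 = 544.05 N, acting at 263 mm from C (one-third of the span from the peak).
ΣM about C: D_y·382 − 240·sin31°·489 − (½·3.1·351)·263 = 0 → D_y = 203530/382 = 532.801 ≈ 532.8 N.
ΣF_y = 0: C_y + 532.801 − 240·sin31° − ½·3.1·351 = 0 → C_y = 134.9 N.
ΣF_x = 0: C_x + 240·cos31° = 0 → C_x = -205.7 N.

C_x = -205.7 N, C_y = 134.9 N, D_y = 532.8 N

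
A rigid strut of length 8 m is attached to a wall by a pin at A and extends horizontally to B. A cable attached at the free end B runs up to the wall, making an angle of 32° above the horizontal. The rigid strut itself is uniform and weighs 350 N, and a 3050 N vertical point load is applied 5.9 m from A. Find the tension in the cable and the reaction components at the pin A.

ΣM about A: T·sin32°·8 − 350·4 − 3050·5.9 = 0 → T = 19395/(8·0.529919) = 4574.99 ≈ 4575 N.
ΣF_x = 0: A_x − T·cos32° = 0 → A_x = 4574.99 × 0.848048 = 3880 N.
ΣF_y = 0: A_y + T·sin32° − 350 − 3050 = 0 → A_y = 3400 − 4574.99 × 0.529919 = 975.6 N.

T = 4575 N, A_x = 3880 N, A_y = 975.6 N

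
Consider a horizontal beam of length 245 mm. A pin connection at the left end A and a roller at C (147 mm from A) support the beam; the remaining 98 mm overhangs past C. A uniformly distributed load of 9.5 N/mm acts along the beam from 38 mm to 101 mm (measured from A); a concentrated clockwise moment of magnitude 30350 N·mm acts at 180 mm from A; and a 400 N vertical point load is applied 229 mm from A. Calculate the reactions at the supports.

Resultant of the distributed load: 9.5 × 63 = 598.5 N at 69.5 mm from A.
Taking moments about A: C_y·147 − (9.5·63)·69.5 − 30350 − 400·229 = 0 → C_y = 163545.75/147 = 1112.56 ≈ 1113 N.
ΣF_y = 0: A_y + 1112.56 − 9.5·63 − 400 = 0 → A_y = -114.1 N.
ΣF_x = 0: no horizontal applied forces, so A_x = 0.

A_x = 0, A_y = -114.1 N, C_y = 1113 N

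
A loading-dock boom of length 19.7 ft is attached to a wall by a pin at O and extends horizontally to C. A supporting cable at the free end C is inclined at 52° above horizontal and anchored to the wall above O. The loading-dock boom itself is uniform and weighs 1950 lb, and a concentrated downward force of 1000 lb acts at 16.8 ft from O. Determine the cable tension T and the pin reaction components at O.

ΣM about O: T·sin52°·19.7 − 1950·9.85 − 1000·16.8 = 0 → T = 36007.5/(19.7·0.788011) = 2319.5 ≈ 2320 lb.
ΣF_x = 0: O_x − T·cos52° = 0 → O_x = 2319.5 × 0.615661 = 1428 lb.
ΣF_y = 0: O_y + T·sin52° − 1950 − 1000 = 0 → O_y = 2950 − 2319.5 × 0.788011 = 1122 lb.

T = 2320 lb, O_x = 1428 lb, O_y = 1122 lb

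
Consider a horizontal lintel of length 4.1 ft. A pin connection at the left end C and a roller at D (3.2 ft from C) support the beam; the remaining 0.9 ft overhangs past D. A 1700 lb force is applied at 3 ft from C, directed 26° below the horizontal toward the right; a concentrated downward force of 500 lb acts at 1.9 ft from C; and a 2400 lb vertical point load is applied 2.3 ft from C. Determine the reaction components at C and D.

C_x = -1528 lb, C_y = 924.7 lb, D_y = 2721 lb

Taking moments about C: D_y·3.2 − 1700·sin26°·3 − 500·1.9 − 2400·2.3 = 0 → D_y = 8705.69/3.2 = 2720.53 ≈ 2721 lb.
ΣF_y = 0: C_y + 2720.53 − 1700·sin26° − 500 − 2400 = 0 → C_y = 924.7 lb.
ΣF_x = 0: C_x + 1700·cos26° = 0 → C_x = -1528 lb.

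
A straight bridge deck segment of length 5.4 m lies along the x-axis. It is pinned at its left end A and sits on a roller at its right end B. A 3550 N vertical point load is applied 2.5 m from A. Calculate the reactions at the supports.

Taking moments about A: B_y·5.4 − 3550·2.5 = 0 → B_y = 8875/5.4 = 1643.52 ≈ 1644 N.
ΣF_y = 0: A_y + 1643.52 − 3550 = 0 → A_y = 1906 N.
ΣF_x = 0: no horizontal applied forces, so A_x = 0.

A_x = 0, A_y = 1906 N, B_y = 1644 N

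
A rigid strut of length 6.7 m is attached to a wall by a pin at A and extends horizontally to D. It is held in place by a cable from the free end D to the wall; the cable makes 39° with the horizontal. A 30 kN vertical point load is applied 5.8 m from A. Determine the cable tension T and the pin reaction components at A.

ΣM about A: T·sin39°·6.7 − 30·5.8 = 0 → T = 174/(6.7·0.62932) = 41.267 ≈ 41.27 kN.
ΣF_x = 0: A_x − T·cos39° = 0 → A_x = 41.267 × 0.777146 = 32.07 kN.
ΣF_y = 0: A_y + T·sin39° − 30 = 0 → A_y = 30 − 41.267 × 0.62932 = 4.030 kN.

T = 41.27 kN, A_x = 32.07 kN, A_y = 4.030 kN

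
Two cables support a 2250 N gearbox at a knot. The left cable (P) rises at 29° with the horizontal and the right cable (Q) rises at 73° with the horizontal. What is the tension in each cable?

T_P = 672.5 N, T_Q = 2012 N

ΣF_x = 0: −T_P·cos29° + T_Q·cos73° = 0 → T_Q = 2.99146·T_P.
ΣF_y = 0: T_P·sin29° + T_Q·sin73° = 2250.
Substitute: T_P·(0.48481 + 2.99146·0.956305) = 2250 → T_P = 672.534 ≈ 672.5 N.
Then T_Q = 2.99146 × 672.534 = 2012 N.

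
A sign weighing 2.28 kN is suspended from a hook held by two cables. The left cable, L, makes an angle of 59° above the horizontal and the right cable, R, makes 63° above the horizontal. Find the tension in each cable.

ΣF_x = 0: −T_L·cos59° + T_R·cos63° = 0 → T_R = 1.13447·T_L.
ΣF_y = 0: T_L·sin59° + T_R·sin63° = 2.28.
Substitute: T_L·(0.857167 + 1.13447·0.891007) = 2.28 → T_L = 1.22056 ≈ 1.221 kN.
Then T_R = 1.13447 × 1.22056 = 1.385 kN.

T_L = 1.221 kN, T_R = 1.385 kN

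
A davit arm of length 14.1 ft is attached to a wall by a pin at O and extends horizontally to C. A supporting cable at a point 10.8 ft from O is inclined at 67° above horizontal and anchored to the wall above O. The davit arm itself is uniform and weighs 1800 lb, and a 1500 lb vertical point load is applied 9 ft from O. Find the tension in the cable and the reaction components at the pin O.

ΣM about O: T·sin67°·10.8 − 1800·7.05 − 1500·9 = 0 → T = 26190/(10.8·0.920505) = 2634.42 ≈ 2634 lb.
ΣF_x = 0: O_x − T·cos67° = 0 → O_x = 2634.42 × 0.390731 = 1029 lb.
ΣF_y = 0: O_y + T·sin67° − 1800 − 1500 = 0 → O_y = 3300 − 2634.42 × 0.920505 = 875.0 lb.

T = 2634 lb, O_x = 1029 lb, O_y = 875.0 lb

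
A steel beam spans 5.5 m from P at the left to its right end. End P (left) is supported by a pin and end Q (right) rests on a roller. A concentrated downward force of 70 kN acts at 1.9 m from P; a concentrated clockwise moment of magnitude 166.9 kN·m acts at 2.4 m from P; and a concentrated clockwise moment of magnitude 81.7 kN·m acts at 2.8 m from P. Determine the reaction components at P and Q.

P_x = 0, P_y = 0.6182 kN, Q_y = 69.38 kN

Moments about P: Q_y·5.5 − 70·1.9 − 166.9 − 81.7 = 0 → Q_y = 381.6/5.5 = 69.3818 ≈ 69.38 kN.
ΣF_y = 0: P_y + 69.3818 − 70 = 0 → P_y = 0.6182 kN.
ΣF_x = 0: no horizontal applied forces, so P_x = 0.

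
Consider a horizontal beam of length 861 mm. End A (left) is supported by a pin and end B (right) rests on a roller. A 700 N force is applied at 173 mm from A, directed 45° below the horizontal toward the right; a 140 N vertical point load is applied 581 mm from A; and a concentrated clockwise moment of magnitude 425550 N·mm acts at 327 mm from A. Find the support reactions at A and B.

Taking moments about A: B_y·861 − 700·sin45°·173 − 140·581 − 425550 = 0 → B_y = 592521/861 = 688.178 ≈ 688.2 N.
ΣF_y = 0: A_y + 688.178 − 700·sin45° − 140 = 0 → A_y = -53.20 N.
ΣF_x = 0: A_x + 700·cos45° = 0 → A_x = -495.0 N.

A_x = -495.0 N, A_y = -53.20 N, B_y = 688.2 N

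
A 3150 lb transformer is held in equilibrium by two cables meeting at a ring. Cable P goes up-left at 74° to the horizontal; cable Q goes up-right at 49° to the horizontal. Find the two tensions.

ΣF_x = 0: −T_P·cos74° + T_Q·cos49° = 0 → T_Q = 0.420141·T_P.
ΣF_y = 0: T_P·sin74° + T_Q·sin49° = 3150.
Substitute: T_P·(0.961262 + 0.420141·0.75471) = 3150 → T_P = 2464.12 ≈ 2464 lb.
Then T_Q = 0.420141 × 2464.12 = 1035 lb.

T_P = 2464 lb, T_Q = 1035 lb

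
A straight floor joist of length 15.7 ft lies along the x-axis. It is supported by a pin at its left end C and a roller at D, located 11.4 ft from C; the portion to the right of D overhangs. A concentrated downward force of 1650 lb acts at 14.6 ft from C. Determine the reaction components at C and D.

C_x = 0, C_y = -463.2 lb, D_y = 2113 lb

ΣM about C: D_y·11.4 − 1650·14.6 = 0 → D_y = 24090/11.4 = 2113.16 ≈ 2113 lb.
ΣF_y = 0: C_y + 2113.16 − 1650 = 0 → C_y = -463.2 lb.
ΣF_x = 0: no horizontal applied forces, so C_x = 0.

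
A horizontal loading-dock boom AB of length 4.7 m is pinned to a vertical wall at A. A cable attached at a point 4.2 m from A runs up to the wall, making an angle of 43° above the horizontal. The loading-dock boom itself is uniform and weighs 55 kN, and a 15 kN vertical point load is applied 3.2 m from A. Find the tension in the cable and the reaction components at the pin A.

ΣM about A: T·sin43°·4.2 − 55·2.35 − 15·3.2 = 0 → T = 177.25/(4.2·0.681998) = 61.8805 ≈ 61.88 kN.
ΣF_x = 0: A_x − T·cos43° = 0 → A_x = 61.8805 × 0.731354 = 45.26 kN.
ΣF_y = 0: A_y + T·sin43° − 55 − 15 = 0 → A_y = 70 − 61.8805 × 0.681998 = 27.80 kN.

T = 61.88 kN, A_x = 45.26 kN, A_y = 27.80 kN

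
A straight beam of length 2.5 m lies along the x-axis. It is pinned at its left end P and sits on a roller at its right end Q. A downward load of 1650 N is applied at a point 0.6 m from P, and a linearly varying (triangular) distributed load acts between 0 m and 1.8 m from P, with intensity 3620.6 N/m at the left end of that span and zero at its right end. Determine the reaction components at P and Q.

P_x = 0, P_y = 3730 N, Q_y = 1178 N

Resultant of the triangular load: ½ × 3620.6 × 1.8 = 3258.54 N, acting at 0.6 m from P (one-third of the span from the peak).
Taking moments about P: Q_y·2.5 − 1650·0.6 − (½·3620.6·1.8)·0.6 = 0 → Q_y = 2945.124/2.5 = 1178.05 ≈ 1178 N.
ΣF_y = 0: P_y + 1178.05 − 1650 − ½·3620.6·1.8 = 0 → P_y = 3730 N.
ΣF_x = 0: no horizontal applied forces, so P_x = 0.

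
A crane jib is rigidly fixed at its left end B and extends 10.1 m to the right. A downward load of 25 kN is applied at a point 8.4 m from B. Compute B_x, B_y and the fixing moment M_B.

ΣF_x = 0: B_x = 0.
ΣF_y = 0: B_y − 25 = 0 → B_y = 25.00 kN.
ΣM about B: M_B − 25·8.4 = 0 → M_B = 210.0 kN·m.

B_x = 0, B_y = 25.00 kN, M_B = 210.0 kN·m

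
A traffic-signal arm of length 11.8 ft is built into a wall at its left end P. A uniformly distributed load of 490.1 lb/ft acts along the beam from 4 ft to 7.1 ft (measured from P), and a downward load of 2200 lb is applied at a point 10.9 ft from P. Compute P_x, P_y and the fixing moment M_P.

Resultant of the distributed load: 490.1 × 3.1 = 1519.31 lb at 5.55 ft from P.
ΣF_x = 0: P_x = 0.
ΣF_y = 0: P_y − 490.1·3.1 − 2200 = 0 → P_y = 3719 lb.
ΣM about P: M_P − (490.1·3.1)·5.55 − 2200·10.9 = 0 → M_P = 32410 lb·ft.

P_x = 0, P_y = 3719 lb, M_P = 32410 lb·ft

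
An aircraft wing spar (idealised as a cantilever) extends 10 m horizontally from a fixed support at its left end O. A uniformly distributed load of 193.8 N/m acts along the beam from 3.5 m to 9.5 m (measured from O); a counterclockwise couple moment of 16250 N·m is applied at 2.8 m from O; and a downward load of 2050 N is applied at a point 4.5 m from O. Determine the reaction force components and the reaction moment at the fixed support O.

O_x = 0, O_y = 3213 N, M_O = 533.2 N·m

Resultant of the distributed load: 193.8 × 6 = 1162.8 N at 6.5 m from O.
ΣF_x = 0: O_x = 0.
ΣF_y = 0: O_y − 193.8·6 − 2050 = 0 → O_y = 3213 N.
ΣM about O: M_O − (193.8·6)·6.5 + 16250 − 2050·4.5 = 0 → M_O = 533.2 N·m.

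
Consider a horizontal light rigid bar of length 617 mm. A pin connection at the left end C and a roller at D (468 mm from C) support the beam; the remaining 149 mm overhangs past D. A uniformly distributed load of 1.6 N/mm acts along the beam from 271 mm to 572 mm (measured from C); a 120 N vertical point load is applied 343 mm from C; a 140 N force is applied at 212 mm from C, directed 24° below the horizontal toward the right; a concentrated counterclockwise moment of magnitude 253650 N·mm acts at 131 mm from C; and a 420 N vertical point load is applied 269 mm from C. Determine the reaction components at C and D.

C_x = -127.9 N, C_y = 831.6 N, D_y = 246.9 N

Resultant of the distributed load: 1.6 × 301 = 481.6 N at 421.5 mm from C.
ΣM about C: D_y·468 − (1.6·301)·421.5 − 120·343 − 140·sin24°·212 + 253650 − 420·269 = 0 → D_y = 115556/468 = 246.915 ≈ 246.9 N.
ΣF_y = 0: C_y + 246.915 − 1.6·301 − 120 − 140·sin24° − 420 = 0 → C_y = 831.6 N.
ΣF_x = 0: C_x + 140·cos24° = 0 → C_x = -127.9 N.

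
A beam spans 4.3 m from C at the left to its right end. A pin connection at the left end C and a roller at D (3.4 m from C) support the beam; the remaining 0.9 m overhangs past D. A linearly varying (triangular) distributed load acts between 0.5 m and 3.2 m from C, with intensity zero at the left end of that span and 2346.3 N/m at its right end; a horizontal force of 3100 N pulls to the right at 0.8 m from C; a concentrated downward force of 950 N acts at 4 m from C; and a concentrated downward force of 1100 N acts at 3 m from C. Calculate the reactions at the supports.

C_x = -3100 N, C_y = 986.5 N, D_y = 4231 N

Resultant of the triangular load: ½ × 2346.3 × 2.7 = 3167.505 N, acting at 2.3 m from C (one-third of the span from the peak).
Moments about C: D_y·3.4 − (½·2346.3·2.7)·2.3 − 950·4 − 1100·3 = 0 → D_y = 14385.2615/3.4 = 4230.96 ≈ 4231 N.
ΣF_y = 0: C_y + 4230.96 − ½·2346.3·2.7 − 950 − 1100 = 0 → C_y = 986.5 N.
ΣF_x = 0: C_x + 3100 = 0 → C_x = -3100 N.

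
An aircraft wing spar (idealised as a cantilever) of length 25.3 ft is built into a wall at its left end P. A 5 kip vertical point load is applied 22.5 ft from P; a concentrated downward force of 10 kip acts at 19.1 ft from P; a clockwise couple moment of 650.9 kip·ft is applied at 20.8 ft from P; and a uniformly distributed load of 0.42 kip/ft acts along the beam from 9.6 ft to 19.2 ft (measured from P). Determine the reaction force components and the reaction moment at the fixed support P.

P_x = 0, P_y = 19.03 kip, M_P = 1012 kip·ft

Resultant of the distributed load: 0.42 × 9.6 = 4.032 kip at 14.4 ft from P.
ΣF_x = 0: P_x = 0.
ΣF_y = 0: P_y − 5 − 10 − 0.42·9.6 = 0 → P_y = 19.03 kip.
ΣM about P: M_P − 5·22.5 − 10·19.1 − 650.9 − (0.42·9.6)·14.4 = 0 → M_P = 1012 kip·ft.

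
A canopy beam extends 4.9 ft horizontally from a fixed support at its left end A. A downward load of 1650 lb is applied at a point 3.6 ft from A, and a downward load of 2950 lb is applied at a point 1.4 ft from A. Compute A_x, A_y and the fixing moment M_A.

A_x = 0, A_y = 4600 lb, M_A = 10070 lb·ft

ΣF_x = 0: A_x = 0.
ΣF_y = 0: A_y − 1650 − 2950 = 0 → A_y = 4600 lb.
ΣM about A: M_A − 1650·3.6 − 2950·1.4 = 0 → M_A = 10070 lb·ft.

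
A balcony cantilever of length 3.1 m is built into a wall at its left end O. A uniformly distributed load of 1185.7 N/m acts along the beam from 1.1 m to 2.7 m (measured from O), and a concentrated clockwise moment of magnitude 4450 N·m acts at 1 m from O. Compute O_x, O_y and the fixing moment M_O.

O_x = 0, O_y = 1897 N, M_O = 8055 N·m

Resultant of the distributed load: 1185.7 × 1.6 = 1897.12 N at 1.9 m from O.
ΣF_x = 0: O_x = 0.
ΣF_y = 0: O_y − 1185.7·1.6 = 0 → O_y = 1897 N.
ΣM about O: M_O − (1185.7·1.6)·1.9 − 4450 = 0 → M_O = 8055 N·m.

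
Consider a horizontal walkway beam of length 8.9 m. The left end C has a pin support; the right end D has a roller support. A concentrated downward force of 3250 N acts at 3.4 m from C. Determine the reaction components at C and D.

Taking moments about C: D_y·8.9 − 3250·3.4 = 0 → D_y = 11050/8.9 = 1241.57 ≈ 1242 N.
ΣF_y = 0: C_y + 1241.57 − 3250 = 0 → C_y = 2008 N.
ΣF_x = 0: no horizontal applied forces, so C_x = 0.

C_x = 0, C_y = 2008 N, D_y = 1242 N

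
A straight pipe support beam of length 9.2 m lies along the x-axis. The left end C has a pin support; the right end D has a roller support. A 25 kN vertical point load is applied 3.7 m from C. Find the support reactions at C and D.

ΣM about C: D_y·9.2 − 25·3.7 = 0 → D_y = 92.5/9.2 = 10.0543 ≈ 10.05 kN.
ΣF_y = 0: C_y + 10.0543 − 25 = 0 → C_y = 14.95 kN.
ΣF_x = 0: no horizontal applied forces, so C_x = 0.

C_x = 0, C_y = 14.95 kN, D_y = 10.05 kN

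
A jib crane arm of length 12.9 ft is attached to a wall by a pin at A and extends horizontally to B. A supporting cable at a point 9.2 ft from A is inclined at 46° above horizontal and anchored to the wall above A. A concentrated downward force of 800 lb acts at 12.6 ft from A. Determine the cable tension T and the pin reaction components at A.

ΣM about A: T·sin46°·9.2 − 800·12.6 = 0 → T = 10080/(9.2·0.71934) = 1523.14 ≈ 1523 lb.
ΣF_x = 0: A_x − T·cos46° = 0 → A_x = 1523.14 × 0.694658 = 1058 lb.
ΣF_y = 0: A_y + T·sin46° − 800 = 0 → A_y = 800 − 1523.14 × 0.71934 = -295.7 lb.

T = 1523 lb, A_x = 1058 lb, A_y = -295.7 lb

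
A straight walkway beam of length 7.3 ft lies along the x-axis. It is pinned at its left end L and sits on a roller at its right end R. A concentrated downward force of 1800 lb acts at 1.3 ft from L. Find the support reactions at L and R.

Taking moments about L: R_y·7.3 − 1800·1.3 = 0 → R_y = 2340/7.3 = 320.548 ≈ 320.5 lb.
ΣF_y = 0: L_y + 320.548 − 1800 = 0 → L_y = 1479 lb.
ΣF_x = 0: no horizontal applied forces, so L_x = 0.

L_x = 0, L_y = 1479 lb, R_y = 320.5 lb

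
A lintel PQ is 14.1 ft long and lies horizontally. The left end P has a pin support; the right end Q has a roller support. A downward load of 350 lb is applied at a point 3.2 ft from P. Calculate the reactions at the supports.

Moments about P: Q_y·14.1 − 350·3.2 = 0 → Q_y = 1120/14.1 = 79.4326 ≈ 79.43 lb.
ΣF_y = 0: P_y + 79.4326 − 350 = 0 → P_y = 270.6 lb.
ΣF_x = 0: no horizontal applied forces, so P_x = 0.

P_x = 0, P_y = 270.6 lb, Q_y = 79.43 lb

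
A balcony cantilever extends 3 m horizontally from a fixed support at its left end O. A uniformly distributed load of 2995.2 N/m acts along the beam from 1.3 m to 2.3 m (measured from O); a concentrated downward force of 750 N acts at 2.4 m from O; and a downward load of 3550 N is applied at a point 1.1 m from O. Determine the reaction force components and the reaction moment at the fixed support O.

O_x = 0, O_y = 7295 N, M_O = 11100 N·m

Resultant of the distributed load: 2995.2 × 1 = 2995.2 N at 1.8 m from O.
ΣF_x = 0: O_x = 0.
ΣF_y = 0: O_y − 2995.2·1 − 750 − 3550 = 0 → O_y = 7295 N.
ΣM about O: M_O − (2995.2·1)·1.8 − 750·2.4 − 3550·1.1 = 0 → M_O = 11100 N·m.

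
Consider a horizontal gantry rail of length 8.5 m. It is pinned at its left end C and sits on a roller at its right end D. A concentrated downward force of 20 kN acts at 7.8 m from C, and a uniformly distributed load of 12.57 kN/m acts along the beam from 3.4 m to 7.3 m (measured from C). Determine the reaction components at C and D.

Resultant of the distributed load: 12.57 × 3.9 = 49.023 kN at 5.35 m from C.
ΣM about C: D_y·8.5 − 20·7.8 − (12.57·3.9)·5.35 = 0 → D_y = 418.27305/8.5 = 49.2086 ≈ 49.21 kN.
ΣF_y = 0: C_y + 49.2086 − 20 − 12.57·3.9 = 0 → C_y = 19.81 kN.
ΣF_x = 0: no horizontal applied forces, so C_x = 0.

C_x = 0, C_y = 19.81 kN, D_y = 49.21 kN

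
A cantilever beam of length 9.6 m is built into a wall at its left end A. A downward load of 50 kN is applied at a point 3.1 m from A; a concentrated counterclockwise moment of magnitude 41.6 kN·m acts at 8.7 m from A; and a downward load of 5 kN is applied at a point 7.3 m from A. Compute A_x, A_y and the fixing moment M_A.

A_x = 0, A_y = 55.00 kN, M_A = 149.9 kN·m

ΣF_x = 0: A_x = 0.
ΣF_y = 0: A_y − 50 − 5 = 0 → A_y = 55.00 kN.
ΣM about A: M_A − 50·3.1 + 41.6 − 5·7.3 = 0 → M_A = 149.9 kN·m.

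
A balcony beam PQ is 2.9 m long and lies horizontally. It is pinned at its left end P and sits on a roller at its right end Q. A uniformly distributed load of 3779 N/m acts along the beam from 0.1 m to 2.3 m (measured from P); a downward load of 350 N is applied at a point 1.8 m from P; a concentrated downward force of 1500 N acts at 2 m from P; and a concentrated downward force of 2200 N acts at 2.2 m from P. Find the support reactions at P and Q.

P_x = 0, P_y = 6003 N, Q_y = 6361 N

Resultant of the distributed load: 3779 × 2.2 = 8313.8 N at 1.2 m from P.
Moments about P: Q_y·2.9 − (3779·2.2)·1.2 − 350·1.8 − 1500·2 − 2200·2.2 = 0 → Q_y = 18446.56/2.9 = 6360.88 ≈ 6361 N.
ΣF_y = 0: P_y + 6360.88 − 3779·2.2 − 350 − 1500 − 2200 = 0 → P_y = 6003 N.
ΣF_x = 0: no horizontal applied forces, so P_x = 0.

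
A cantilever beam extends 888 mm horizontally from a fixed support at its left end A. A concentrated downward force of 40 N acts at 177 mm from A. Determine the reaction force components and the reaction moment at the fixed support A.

A_x = 0, A_y = 40.00 N, M_A = 7080 N·mm

ΣF_x = 0: A_x = 0.
ΣF_y = 0: A_y − 40 = 0 → A_y = 40.00 N.
ΣM about A: M_A − 40·177 = 0 → M_A = 7080 N·mm.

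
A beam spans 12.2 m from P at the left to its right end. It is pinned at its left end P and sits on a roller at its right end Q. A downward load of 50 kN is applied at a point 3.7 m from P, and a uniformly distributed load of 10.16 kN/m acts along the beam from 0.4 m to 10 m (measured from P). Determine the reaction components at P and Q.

Resultant of the distributed load: 10.16 × 9.6 = 97.536 kN at 5.2 m from P.
Taking moments about P: Q_y·12.2 − 50·3.7 − (10.16·9.6)·5.2 = 0 → Q_y = 692.1872/12.2 = 56.7367 ≈ 56.74 kN.
ΣF_y = 0: P_y + 56.7367 − 50 − 10.16·9.6 = 0 → P_y = 90.80 kN.
ΣF_x = 0: no horizontal applied forces, so P_x = 0.

P_x = 0, P_y = 90.80 kN, Q_y = 56.74 kN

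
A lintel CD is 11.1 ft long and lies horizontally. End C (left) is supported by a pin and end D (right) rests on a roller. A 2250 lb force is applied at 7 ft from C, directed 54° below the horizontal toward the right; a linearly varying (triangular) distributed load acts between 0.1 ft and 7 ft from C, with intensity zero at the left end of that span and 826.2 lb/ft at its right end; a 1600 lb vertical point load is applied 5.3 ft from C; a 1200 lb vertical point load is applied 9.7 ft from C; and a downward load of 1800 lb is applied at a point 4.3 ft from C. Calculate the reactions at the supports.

C_x = -1323 lb, C_y = 4406 lb, D_y = 4865 lb

Resultant of the triangular load: ½ × 826.2 × 6.9 = 2850.39 lb, acting at 4.7 ft from C (one-third of the span from the peak).
Taking moments about C: D_y·11.1 − 2250·sin54°·7 − (½·826.2·6.9)·4.7 − 1600·5.3 − 1200·9.7 − 1800·4.3 = 0 → D_y = 53998.9/11.1 = 4864.77 ≈ 4865 lb.
ΣF_y = 0: C_y + 4864.77 − 2250·sin54° − ½·826.2·6.9 − 1600 − 1200 − 1800 = 0 → C_y = 4406 lb.
ΣF_x = 0: C_x + 2250·cos54° = 0 → C_x = -1323 lb.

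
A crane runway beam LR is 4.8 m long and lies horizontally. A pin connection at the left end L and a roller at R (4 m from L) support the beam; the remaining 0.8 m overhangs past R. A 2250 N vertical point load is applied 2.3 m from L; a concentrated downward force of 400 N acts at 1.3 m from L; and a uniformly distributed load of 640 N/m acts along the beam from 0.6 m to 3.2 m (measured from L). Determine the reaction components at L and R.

Resultant of the distributed load: 640 × 2.6 = 1664 N at 1.9 m from L.
ΣM about L: R_y·4 − 2250·2.3 − 400·1.3 − (640·2.6)·1.9 = 0 → R_y = 8856.6/4 = 2214.15 ≈ 2214 N.
ΣF_y = 0: L_y + 2214.15 − 2250 − 400 − 640·2.6 = 0 → L_y = 2100 N.
ΣF_x = 0: no horizontal applied forces, so L_x = 0.

L_x = 0, L_y = 2100 N, R_y = 2214 N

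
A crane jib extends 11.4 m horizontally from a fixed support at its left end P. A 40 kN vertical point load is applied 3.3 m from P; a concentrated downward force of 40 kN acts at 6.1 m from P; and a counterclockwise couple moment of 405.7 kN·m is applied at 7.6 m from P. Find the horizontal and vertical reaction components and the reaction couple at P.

ΣF_x = 0: P_x = 0.
ΣF_y = 0: P_y − 40 − 40 = 0 → P_y = 80.00 kN.
ΣM about P: M_P − 40·3.3 − 40·6.1 + 405.7 = 0 → M_P = -29.70 kN·m.

P_x = 0, P_y = 80.00 kN, M_P = -29.70 kN·m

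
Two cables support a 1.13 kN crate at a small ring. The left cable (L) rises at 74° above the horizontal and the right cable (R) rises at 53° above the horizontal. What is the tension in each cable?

ΣF_x = 0: −T_L·cos74° + T_R·cos53° = 0 → T_R = 0.45801·T_L.
ΣF_y = 0: T_L·sin74° + T_R·sin53° = 1.13.
Substitute: T_L·(0.961262 + 0.45801·0.798636) = 1.13 → T_L = 0.851516 ≈ 0.8515 kN.
Then T_R = 0.45801 × 0.851516 = 0.3900 kN.

T_L = 0.8515 kN, T_R = 0.3900 kN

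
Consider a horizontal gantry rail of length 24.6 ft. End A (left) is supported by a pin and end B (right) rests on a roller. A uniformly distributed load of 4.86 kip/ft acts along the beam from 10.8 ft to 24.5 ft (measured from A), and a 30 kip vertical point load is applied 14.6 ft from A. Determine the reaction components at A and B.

Resultant of the distributed load: 4.86 × 13.7 = 66.582 kip at 17.65 ft from A.
Moments about A: B_y·24.6 − (4.86·13.7)·17.65 − 30·14.6 = 0 → B_y = 1613.1723/24.6 = 65.5761 ≈ 65.58 kip.
ΣF_y = 0: A_y + 65.5761 − 4.86·13.7 − 30 = 0 → A_y = 31.01 kip.
ΣF_x = 0: no horizontal applied forces, so A_x = 0.

A_x = 0, A_y = 31.01 kip, B_y = 65.58 kip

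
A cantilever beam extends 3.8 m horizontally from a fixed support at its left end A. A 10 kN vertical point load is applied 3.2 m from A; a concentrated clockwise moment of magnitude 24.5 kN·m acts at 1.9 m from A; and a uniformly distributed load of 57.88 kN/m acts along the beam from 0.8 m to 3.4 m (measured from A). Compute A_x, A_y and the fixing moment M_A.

Resultant of the distributed load: 57.88 × 2.6 = 150.488 kN at 2.1 m from A.
ΣF_x = 0: A_x = 0.
ΣF_y = 0: A_y − 10 − 57.88·2.6 = 0 → A_y = 160.5 kN.
ΣM about A: M_A − 10·3.2 − 24.5 − (57.88·2.6)·2.1 = 0 → M_A = 372.5 kN·m.

A_x = 0, A_y = 160.5 kN, M_A = 372.5 kN·m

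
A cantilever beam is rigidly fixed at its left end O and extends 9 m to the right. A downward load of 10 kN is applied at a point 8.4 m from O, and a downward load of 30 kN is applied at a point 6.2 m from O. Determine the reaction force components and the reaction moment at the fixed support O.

ΣF_x = 0: O_x = 0.
ΣF_y = 0: O_y − 10 − 30 = 0 → O_y = 40.00 kN.
ΣM about O: M_O − 10·8.4 − 30·6.2 = 0 → M_O = 270.0 kN·m.

O_x = 0, O_y = 40.00 kN, M_O = 270.0 kN·m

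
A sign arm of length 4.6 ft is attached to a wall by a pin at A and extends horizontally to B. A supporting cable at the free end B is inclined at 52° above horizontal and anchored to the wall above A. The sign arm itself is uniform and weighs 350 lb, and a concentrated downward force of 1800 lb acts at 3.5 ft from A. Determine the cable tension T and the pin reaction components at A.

T = 1960 lb, A_x = 1207 lb, A_y = 605.4 lb

ΣM about A: T·sin52°·4.6 − 350·2.3 − 1800·3.5 = 0 → T = 7105/(4.6·0.788011) = 1960.08 ≈ 1960 lb.
ΣF_x = 0: A_x − T·cos52° = 0 → A_x = 1960.08 × 0.615661 = 1207 lb.
ΣF_y = 0: A_y + T·sin52° − 350 − 1800 = 0 → A_y = 2150 − 1960.08 × 0.788011 = 605.4 lb.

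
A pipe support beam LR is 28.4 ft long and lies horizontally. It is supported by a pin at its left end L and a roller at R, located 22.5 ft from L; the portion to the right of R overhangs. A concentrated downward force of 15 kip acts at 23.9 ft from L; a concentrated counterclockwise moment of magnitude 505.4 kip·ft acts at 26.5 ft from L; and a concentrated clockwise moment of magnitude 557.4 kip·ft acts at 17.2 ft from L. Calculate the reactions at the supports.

L_x = 0, L_y = -3.244 kip, R_y = 18.24 kip

Moments about L: R_y·22.5 − 15·23.9 + 505.4 − 557.4 = 0 → R_y = 410.5/22.5 = 18.2444 ≈ 18.24 kip.
ΣF_y = 0: L_y + 18.2444 − 15 = 0 → L_y = -3.244 kip.
ΣF_x = 0: no horizontal applied forces, so L_x = 0.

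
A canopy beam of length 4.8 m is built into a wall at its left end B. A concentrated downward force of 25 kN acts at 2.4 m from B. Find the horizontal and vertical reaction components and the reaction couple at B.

ΣF_x = 0: B_x = 0.
ΣF_y = 0: B_y − 25 = 0 → B_y = 25.00 kN.
ΣM about B: M_B − 25·2.4 = 0 → M_B = 60.00 kN·m.

B_x = 0, B_y = 25.00 kN, M_B = 60.00 kN·m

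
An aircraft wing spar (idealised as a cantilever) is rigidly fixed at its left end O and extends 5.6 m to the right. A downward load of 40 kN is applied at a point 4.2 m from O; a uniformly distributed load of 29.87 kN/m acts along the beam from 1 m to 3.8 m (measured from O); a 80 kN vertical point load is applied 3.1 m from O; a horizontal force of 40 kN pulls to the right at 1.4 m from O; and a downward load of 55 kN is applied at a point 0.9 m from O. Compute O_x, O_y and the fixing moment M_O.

Resultant of the distributed load: 29.87 × 2.8 = 83.636 kN at 2.4 m from O.
ΣF_x = 0: O_x + 40 = 0 → O_x = -40.00 kN.
ΣF_y = 0: O_y − 40 − 29.87·2.8 − 80 − 55 = 0 → O_y = 258.6 kN.
ΣM about O: M_O − 40·4.2 − (29.87·2.8)·2.4 − 80·3.1 − 55·0.9 = 0 → M_O = 666.2 kN·m.

O_x = -40.00 kN, O_y = 258.6 kN, M_O = 666.2 kN·m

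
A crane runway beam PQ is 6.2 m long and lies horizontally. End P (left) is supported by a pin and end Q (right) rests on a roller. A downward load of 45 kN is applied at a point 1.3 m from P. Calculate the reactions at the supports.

P_x = 0, P_y = 35.56 kN, Q_y = 9.435 kN

Taking moments about P: Q_y·6.2 − 45·1.3 = 0 → Q_y = 58.5/6.2 = 9.43548 ≈ 9.435 kN.
ΣF_y = 0: P_y + 9.43548 − 45 = 0 → P_y = 35.56 kN.
ΣF_x = 0: no horizontal applied forces, so P_x = 0.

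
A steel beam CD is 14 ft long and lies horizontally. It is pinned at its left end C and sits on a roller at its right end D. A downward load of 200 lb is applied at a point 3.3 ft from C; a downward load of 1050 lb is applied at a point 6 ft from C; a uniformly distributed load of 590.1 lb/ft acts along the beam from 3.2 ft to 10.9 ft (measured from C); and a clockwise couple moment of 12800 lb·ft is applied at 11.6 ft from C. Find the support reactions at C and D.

Resultant of the distributed load: 590.1 × 7.7 = 4543.77 lb at 7.05 ft from C.
Taking moments about C: D_y·14 − 200·3.3 − 1050·6 − (590.1·7.7)·7.05 − 12800 = 0 → D_y = 51793.5785/14 = 3699.54 ≈ 3700 lb.
ΣF_y = 0: C_y + 3699.54 − 200 − 1050 − 590.1·7.7 = 0 → C_y = 2094 lb.
ΣF_x = 0: no horizontal applied forces, so C_x = 0.

C_x = 0, C_y = 2094 lb, D_y = 3700 lb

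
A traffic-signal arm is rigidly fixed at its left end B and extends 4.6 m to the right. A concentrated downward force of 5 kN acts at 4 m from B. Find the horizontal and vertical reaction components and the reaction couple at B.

ΣF_x = 0: B_x = 0.
ΣF_y = 0: B_y − 5 = 0 → B_y = 5.000 kN.
ΣM about B: M_B − 5·4 = 0 → M_B = 20.00 kN·m.

B_x = 0, B_y = 5.000 kN, M_B = 20.00 kN·m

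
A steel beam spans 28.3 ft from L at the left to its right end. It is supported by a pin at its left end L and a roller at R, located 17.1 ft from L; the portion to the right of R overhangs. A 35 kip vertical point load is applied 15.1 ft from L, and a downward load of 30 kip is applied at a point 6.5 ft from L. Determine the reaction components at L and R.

Taking moments about L: R_y·17.1 − 35·15.1 − 30·6.5 = 0 → R_y = 723.5/17.1 = 42.3099 ≈ 42.31 kip.
ΣF_y = 0: L_y + 42.3099 − 35 − 30 = 0 → L_y = 22.69 kip.
ΣF_x = 0: no horizontal applied forces, so L_x = 0.

L_x = 0, L_y = 22.69 kip, R_y = 42.31 kip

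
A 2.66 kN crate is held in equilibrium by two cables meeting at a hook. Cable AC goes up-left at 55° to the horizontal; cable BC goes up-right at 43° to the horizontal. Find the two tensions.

ΣF_x = 0: −T_AC·cos55° + T_BC·cos43° = 0 → T_BC = 0.784267·T_AC.
ΣF_y = 0: T_AC·sin55° + T_BC·sin43° = 2.66.
Substitute: T_AC·(0.819152 + 0.784267·0.681998) = 2.66 → T_AC = 1.96452 ≈ 1.965 kN.
Then T_BC = 0.784267 × 1.96452 = 1.541 kN.

T_AC = 1.965 kN, T_BC = 1.541 kN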